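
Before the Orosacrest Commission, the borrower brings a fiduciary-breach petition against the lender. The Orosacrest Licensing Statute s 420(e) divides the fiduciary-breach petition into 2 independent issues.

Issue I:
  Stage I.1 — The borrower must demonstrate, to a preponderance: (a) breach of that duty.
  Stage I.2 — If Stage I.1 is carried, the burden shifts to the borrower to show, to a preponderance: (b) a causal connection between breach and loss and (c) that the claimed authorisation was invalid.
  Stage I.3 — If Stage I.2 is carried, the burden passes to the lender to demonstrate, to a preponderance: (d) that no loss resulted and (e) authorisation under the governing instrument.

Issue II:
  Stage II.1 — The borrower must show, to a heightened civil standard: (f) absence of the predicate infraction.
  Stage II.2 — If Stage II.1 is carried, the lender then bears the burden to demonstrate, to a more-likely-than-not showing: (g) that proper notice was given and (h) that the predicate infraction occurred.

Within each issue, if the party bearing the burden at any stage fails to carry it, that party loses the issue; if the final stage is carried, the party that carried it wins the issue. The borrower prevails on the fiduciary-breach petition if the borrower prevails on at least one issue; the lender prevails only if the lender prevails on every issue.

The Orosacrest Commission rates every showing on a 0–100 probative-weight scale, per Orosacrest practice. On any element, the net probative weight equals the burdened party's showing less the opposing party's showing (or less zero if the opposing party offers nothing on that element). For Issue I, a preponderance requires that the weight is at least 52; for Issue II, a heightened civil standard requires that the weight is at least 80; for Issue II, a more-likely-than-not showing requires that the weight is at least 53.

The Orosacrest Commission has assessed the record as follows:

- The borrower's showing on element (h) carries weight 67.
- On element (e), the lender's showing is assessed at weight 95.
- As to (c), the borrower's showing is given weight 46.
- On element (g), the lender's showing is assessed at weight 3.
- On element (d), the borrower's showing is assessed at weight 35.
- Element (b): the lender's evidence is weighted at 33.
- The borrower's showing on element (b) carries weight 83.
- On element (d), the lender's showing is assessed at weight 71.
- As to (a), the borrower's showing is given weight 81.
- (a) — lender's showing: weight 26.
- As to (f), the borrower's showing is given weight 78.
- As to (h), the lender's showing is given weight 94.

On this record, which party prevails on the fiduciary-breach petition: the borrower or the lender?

— Issue I —
Stage I.1 (borrower, a preponderance, weight is at least 52): (a) net 81−26=55 ≥ 52 — meets.
  Stage I.1 carried; the burden remains with the borrower.
Stage I.2 (borrower, a preponderance, weight is at least 52): (b) net 83−33=50 < 52 — fails; (c) 46 < 52 — fails.
  The borrower does not carry Stage I.2.
The lender prevails on this issue.
— Issue II —
Stage II.1 (borrower, a heightened civil standard, weight is at least 80): (f) 78 < 80 — fails.
  Not every element is met, so the borrower fails to carry Stage II.1.
So the lender prevails on this issue.
Per-issue: Issue I → lender; Issue II → lender. The borrower must prevail on at least one issue; overall, the lender prevails.

lender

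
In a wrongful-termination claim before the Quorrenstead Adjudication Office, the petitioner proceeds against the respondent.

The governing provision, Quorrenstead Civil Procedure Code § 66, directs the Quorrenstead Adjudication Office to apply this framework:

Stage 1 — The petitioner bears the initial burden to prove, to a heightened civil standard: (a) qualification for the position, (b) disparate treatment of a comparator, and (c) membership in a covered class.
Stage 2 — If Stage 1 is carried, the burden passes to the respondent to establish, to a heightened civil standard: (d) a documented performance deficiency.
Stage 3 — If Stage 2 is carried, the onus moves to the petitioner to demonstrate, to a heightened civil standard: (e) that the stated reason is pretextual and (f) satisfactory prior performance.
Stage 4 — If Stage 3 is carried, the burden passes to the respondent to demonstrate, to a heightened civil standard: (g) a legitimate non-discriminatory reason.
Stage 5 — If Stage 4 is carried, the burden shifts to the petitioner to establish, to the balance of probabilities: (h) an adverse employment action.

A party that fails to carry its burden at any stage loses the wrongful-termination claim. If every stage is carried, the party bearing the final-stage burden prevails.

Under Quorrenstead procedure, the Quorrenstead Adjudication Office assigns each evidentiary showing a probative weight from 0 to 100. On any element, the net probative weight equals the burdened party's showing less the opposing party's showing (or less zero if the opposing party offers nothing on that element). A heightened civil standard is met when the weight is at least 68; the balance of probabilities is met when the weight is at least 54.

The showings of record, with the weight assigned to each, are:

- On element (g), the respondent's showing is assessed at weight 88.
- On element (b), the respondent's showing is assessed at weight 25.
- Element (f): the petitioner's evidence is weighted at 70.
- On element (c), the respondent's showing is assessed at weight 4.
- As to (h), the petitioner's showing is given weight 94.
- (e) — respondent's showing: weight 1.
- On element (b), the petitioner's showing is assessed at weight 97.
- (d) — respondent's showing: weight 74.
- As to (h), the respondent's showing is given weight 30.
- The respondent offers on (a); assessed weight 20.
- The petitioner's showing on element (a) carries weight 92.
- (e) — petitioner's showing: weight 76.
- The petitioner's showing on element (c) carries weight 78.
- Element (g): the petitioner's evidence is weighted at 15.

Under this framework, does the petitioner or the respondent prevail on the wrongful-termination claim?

At Stage 1 the petitioner must meet a heightened civil standard (weight is at least 68): on (a) the weight is 92 less the opposing 20 gives net 72, which does reach 68, so (a) meets the standard; on (b) the weight is 97 less the opposing 25 gives net 72, which does reach 68, so (b) meets the standard; on (c) the weight is 78 less the opposing 4 gives net 74, which does reach 68, so (c) meets the standard.
  All elements met. The burden passes to the respondent.
At Stage 2 the respondent must meet a heightened civil standard (weight is at least 68): on (d) the weight is 74, ≥ 68, so (d) meets the standard.
  The respondent carries Stage 2; the petitioner now bears the burden.
At Stage 3 the petitioner must meet a heightened civil standard (weight is at least 68): on (e) the weight is 76 less the opposing 1 gives net 75, which does reach 68, so (e) meets the standard; on (f) the weight is 70, which does reach 68, so (f) meets the standard.
  Stage 3 is satisfied; the onus moves to the respondent.
At Stage 4 the respondent must meet a heightened civil standard (weight is at least 68): on (g) the weight is 88 less the opposing 15 gives net 73, ≥ 68, so (g) meets the standard.
  The respondent carries Stage 4; the petitioner now bears the burden.
At Stage 5 the petitioner must meet the balance of probabilities (weight is at least 54): on (h) the weight is 94 less the opposing 30 gives net 64, which does reach 54, so (h) meets the standard.
  Stage 5 carried; the final stage is satisfied.
All stages carried — the petitioner prevails.

petitioner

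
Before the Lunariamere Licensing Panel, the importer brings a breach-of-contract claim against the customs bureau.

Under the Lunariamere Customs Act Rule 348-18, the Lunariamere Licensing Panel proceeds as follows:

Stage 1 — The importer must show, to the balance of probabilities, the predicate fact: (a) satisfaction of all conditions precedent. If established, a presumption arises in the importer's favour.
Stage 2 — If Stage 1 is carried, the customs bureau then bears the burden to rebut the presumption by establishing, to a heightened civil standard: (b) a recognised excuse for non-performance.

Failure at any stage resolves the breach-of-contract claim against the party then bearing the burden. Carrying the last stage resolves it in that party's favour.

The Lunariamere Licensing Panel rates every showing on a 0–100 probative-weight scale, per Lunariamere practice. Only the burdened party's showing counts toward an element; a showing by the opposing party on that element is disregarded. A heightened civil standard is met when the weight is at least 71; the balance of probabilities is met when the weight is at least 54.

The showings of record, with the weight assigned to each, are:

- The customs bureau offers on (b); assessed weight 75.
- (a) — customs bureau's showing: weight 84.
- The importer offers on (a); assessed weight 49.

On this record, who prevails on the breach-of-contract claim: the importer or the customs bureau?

At Stage 1 the importer must meet the balance of probabilities (weight is at least 54): on (a) the weight is 49 (the customs bureau's 84 is given no effect), < 54, so (a) does not meet the standard.
  The importer does not carry Stage 1.
The customs bureau prevails.

customs bureau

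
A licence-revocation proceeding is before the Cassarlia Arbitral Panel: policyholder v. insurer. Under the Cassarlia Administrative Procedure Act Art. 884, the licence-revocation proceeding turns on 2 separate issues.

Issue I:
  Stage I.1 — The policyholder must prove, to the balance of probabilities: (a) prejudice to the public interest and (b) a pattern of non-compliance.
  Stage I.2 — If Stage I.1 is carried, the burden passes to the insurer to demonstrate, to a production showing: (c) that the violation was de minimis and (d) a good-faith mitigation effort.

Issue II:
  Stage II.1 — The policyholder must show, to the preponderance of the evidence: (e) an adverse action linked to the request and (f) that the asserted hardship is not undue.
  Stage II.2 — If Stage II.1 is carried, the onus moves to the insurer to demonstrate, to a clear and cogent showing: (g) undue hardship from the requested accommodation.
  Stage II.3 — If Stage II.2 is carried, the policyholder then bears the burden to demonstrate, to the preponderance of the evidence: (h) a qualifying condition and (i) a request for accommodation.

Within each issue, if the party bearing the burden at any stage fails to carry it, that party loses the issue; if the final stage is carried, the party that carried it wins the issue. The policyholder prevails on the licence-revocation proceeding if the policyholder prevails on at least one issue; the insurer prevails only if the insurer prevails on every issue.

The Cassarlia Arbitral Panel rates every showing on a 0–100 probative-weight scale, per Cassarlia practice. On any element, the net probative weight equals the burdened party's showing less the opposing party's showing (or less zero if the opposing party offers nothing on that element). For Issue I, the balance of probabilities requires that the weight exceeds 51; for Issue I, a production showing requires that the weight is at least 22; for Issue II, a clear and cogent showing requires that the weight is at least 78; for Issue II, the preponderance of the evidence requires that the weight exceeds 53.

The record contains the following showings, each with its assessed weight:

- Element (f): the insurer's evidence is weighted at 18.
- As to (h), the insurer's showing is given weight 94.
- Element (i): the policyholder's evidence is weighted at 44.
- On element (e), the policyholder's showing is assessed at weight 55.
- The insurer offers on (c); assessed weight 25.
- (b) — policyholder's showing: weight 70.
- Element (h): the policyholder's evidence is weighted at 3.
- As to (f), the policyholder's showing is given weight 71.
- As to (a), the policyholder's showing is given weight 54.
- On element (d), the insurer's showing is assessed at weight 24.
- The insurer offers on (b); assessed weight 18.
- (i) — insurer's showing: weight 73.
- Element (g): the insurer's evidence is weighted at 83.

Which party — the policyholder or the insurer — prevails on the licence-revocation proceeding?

— Issue I —
Stage I.1 — burden on policyholder; standard: the balance of probabilities (weight exceeds 51).
    (a): 54 > 51 [met]
    (b): 70 − 18 = 52 > 51 [met]
  Stage I.1 carried; the burden shifts to the insurer.
Stage I.2 — burden on insurer; standard: a production showing (weight is at least 22).
    (c): 25 ≥ 22 [met]
    (d): 24 ≥ 22 [met]
  Stage I.2 carried; the final stage is satisfied.
All stages carried — the insurer prevails on this issue.
— Issue II —
Stage II.1 (policyholder, the preponderance of the evidence, weight exceeds 53): (e) 55 > 53 — meets; (f) net 71−18=53 ≤ 53 — fails.
  Stage II.1 not carried; the policyholder fails its burden.
So the insurer prevails on this issue.
Per-issue: Issue I → insurer; Issue II → insurer. The policyholder must prevail on at least one issue; overall, the insurer prevails.

insurer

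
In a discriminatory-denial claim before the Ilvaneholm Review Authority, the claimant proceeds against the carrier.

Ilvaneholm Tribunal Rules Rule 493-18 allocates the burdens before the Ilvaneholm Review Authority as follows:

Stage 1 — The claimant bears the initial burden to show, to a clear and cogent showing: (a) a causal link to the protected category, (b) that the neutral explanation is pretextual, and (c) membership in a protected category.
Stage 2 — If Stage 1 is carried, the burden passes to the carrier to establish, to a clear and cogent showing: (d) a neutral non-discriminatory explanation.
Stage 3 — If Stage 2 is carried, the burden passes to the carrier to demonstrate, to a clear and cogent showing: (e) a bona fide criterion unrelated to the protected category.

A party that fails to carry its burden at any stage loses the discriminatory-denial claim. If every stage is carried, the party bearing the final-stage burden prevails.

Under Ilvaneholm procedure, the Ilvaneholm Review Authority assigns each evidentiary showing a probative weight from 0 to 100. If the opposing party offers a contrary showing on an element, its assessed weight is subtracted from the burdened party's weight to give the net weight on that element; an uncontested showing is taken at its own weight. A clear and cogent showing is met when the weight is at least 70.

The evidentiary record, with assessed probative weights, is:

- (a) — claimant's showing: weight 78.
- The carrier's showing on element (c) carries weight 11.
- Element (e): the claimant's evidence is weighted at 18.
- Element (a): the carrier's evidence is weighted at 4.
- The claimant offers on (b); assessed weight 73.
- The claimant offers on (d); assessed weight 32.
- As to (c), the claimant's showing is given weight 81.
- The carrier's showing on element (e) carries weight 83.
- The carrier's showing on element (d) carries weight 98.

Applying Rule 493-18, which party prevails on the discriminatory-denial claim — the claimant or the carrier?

claimant

Stage 1 (claimant, a clear and cogent showing, weight is at least 70): (a) net 78−4=74 ≥ 70 — meets; (b) 73 ≥ 70 — meets; (c) net 81−11=70 ≥ 70 — meets.
  All elements met. The burden passes to the carrier.
Stage 2 (carrier, a clear and cogent showing, weight is at least 70): (d) net 98−32=66 < 70 — fails.
  Not every element is met, so the carrier fails to carry Stage 2.
The analysis ends at Stage 2; the claimant prevails.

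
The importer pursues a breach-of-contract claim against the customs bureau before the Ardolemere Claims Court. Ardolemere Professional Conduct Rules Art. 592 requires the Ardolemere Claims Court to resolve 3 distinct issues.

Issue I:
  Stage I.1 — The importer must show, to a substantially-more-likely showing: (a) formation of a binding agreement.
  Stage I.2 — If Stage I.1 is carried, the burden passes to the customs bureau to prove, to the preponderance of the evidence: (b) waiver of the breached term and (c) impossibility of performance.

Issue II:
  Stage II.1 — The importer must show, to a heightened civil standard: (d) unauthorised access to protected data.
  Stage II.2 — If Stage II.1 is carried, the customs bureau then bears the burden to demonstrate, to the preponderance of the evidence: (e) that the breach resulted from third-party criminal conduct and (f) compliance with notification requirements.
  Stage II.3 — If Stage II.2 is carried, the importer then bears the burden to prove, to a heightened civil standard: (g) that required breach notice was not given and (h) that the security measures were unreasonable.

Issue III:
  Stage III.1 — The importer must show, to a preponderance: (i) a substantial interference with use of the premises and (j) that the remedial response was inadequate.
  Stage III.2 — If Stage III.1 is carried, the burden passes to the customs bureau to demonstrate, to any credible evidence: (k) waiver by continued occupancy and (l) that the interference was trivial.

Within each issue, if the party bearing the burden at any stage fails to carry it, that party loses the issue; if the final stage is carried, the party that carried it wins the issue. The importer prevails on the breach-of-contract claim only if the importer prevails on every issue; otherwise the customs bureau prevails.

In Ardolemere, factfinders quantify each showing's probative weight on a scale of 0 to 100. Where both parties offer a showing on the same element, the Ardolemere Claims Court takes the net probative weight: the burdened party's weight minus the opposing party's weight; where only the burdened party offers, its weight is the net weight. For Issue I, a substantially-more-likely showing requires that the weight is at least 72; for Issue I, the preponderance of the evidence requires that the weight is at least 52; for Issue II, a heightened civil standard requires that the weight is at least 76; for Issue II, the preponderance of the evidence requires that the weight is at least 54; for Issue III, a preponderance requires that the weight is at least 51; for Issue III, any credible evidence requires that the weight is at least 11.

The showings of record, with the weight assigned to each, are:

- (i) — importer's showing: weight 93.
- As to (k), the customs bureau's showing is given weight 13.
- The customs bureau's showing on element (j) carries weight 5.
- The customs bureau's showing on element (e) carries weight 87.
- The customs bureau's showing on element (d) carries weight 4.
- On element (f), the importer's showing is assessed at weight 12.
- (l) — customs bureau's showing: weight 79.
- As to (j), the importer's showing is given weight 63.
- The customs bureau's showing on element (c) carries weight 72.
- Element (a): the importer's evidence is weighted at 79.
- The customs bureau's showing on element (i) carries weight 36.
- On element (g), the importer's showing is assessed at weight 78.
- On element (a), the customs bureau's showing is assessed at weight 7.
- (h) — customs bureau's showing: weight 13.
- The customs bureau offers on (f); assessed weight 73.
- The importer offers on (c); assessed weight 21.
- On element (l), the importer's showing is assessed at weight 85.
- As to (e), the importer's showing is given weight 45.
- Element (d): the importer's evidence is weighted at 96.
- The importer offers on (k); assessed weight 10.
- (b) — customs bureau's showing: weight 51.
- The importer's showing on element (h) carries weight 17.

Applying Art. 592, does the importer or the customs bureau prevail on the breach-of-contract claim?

importer

— Issue I —
Stage I.1 — burden on importer; standard: a substantially-more-likely showing (weight is at least 72).
    (a): 79 − 7 = 72 ≥ 72 [met]
  Stage I.1 is satisfied; the onus moves to the customs bureau.
Stage I.2 — burden on customs bureau; standard: the preponderance of the evidence (weight is at least 52).
    (b): 51 < 52 [not met]
    (c): 72 − 21 = 51 < 52 [not met]
  Not every element is met, so the customs bureau fails to carry Stage I.2.
So the importer prevails on this issue.
— Issue II —
Stage II.1 (importer, a heightened civil standard, weight is at least 76): (d) net 96−4=92 ≥ 76 — meets.
  Stage II.1 is satisfied; the onus moves to the customs bureau.
Stage II.2 (customs bureau, the preponderance of the evidence, weight is at least 54): (e) net 87−45=42 < 54 — fails; (f) net 73−12=61 ≥ 54 — meets.
  Not every element is met, so the customs bureau fails to carry Stage II.2.
So the importer prevails on this issue.
— Issue III —
Stage III.1 (importer, a preponderance, weight is at least 51): (i) net 93−36=57 ≥ 51 — meets; (j) net 63−5=58 ≥ 51 — meets.
  The importer carries Stage III.1; the customs bureau now bears the burden.
Stage III.2 (customs bureau, any credible evidence, weight is at least 11): (k) net 13−10=3 < 11 — fails; (l) net 79−85=-6 < 11 — fails.
  Stage III.2 not carried; the customs bureau fails its burden.
So the importer prevails on this issue.
Per-issue: Issue I → importer; Issue II → importer; Issue III → importer. The importer must prevail on every issue; overall, the importer prevails.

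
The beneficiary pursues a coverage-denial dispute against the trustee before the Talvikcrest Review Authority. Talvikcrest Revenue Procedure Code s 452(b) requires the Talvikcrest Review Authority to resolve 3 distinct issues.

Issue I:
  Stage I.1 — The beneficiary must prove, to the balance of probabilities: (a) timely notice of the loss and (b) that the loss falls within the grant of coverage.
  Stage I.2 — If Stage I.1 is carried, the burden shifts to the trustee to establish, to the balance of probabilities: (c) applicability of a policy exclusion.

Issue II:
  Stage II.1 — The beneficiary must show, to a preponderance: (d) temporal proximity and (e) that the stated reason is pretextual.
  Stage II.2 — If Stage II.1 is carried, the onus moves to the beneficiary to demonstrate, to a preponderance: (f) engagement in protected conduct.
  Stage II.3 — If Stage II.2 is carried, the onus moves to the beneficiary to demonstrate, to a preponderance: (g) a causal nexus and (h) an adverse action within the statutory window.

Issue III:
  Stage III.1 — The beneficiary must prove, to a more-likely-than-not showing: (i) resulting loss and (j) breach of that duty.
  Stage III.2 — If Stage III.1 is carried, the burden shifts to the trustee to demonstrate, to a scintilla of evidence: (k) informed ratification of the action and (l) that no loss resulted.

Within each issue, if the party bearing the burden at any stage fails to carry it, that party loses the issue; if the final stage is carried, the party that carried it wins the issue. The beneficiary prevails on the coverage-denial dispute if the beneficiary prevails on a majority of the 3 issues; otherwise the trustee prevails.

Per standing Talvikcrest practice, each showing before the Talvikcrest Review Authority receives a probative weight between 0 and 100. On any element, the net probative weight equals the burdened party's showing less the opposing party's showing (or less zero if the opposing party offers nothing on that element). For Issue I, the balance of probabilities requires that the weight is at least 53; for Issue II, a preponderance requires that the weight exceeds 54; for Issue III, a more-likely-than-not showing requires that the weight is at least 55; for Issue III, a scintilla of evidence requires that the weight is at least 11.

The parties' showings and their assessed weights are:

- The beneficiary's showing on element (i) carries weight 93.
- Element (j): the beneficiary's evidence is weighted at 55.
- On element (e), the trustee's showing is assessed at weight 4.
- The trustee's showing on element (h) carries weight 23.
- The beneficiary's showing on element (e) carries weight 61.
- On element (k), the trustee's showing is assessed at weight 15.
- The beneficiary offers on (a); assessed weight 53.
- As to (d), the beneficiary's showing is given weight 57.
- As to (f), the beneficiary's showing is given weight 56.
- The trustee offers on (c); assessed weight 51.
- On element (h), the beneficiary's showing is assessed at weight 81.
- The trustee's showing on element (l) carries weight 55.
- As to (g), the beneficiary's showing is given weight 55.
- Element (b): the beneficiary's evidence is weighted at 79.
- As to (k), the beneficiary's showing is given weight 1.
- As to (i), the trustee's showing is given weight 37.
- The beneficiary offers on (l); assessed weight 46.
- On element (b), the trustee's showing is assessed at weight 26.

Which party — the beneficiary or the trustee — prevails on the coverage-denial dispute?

beneficiary

— Issue I —
Stage I.1 — burden on beneficiary; standard: the balance of probabilities (weight is at least 53).
    (a): 53 ≥ 53 [met]
    (b): 79 − 26 = 53 ≥ 53 [met]
  The beneficiary carries Stage I.1; the trustee now bears the burden.
Stage I.2 — burden on trustee; standard: the balance of probabilities (weight is at least 53).
    (c): 51 < 53 [not met]
  Stage I.2 not carried; the trustee fails its burden.
The analysis ends at Stage I.2; the beneficiary prevails on this issue.
— Issue II —
Stage II.1 (beneficiary, a preponderance, weight exceeds 54): (d) 57 > 54 — meets; (e) net 61−4=57 > 54 — meets.
  Stage II.1 carried; the burden remains with the beneficiary.
Stage II.2 (beneficiary, a preponderance, weight exceeds 54): (f) 56 > 54 — meets.
  Stage II.2 is satisfied; the beneficiary continues to bear the burden.
Stage II.3 (beneficiary, a preponderance, weight exceeds 54): (g) 55 > 54 — meets; (h) net 81−23=58 > 54 — meets.
  The beneficiary carries the last stage.
All stages carried — the beneficiary prevails on this issue.
— Issue III —
Stage III.1 (beneficiary, a more-likely-than-not showing, weight is at least 55): (i) net 93−37=56 ≥ 55 — meets; (j) 55 ≥ 55 — meets.
  The beneficiary carries Stage III.1; the trustee now bears the burden.
Stage III.2 (trustee, a scintilla of evidence, weight is at least 11): (k) net 15−1=14 ≥ 11 — meets; (l) net 55−46=9 < 11 — fails.
  Not every element is met, so the trustee fails to carry Stage III.2.
The beneficiary prevails on this issue.
Per-issue: Issue I → beneficiary; Issue II → beneficiary; Issue III → beneficiary. The beneficiary must prevail on a majority of issues; overall, the beneficiary prevails.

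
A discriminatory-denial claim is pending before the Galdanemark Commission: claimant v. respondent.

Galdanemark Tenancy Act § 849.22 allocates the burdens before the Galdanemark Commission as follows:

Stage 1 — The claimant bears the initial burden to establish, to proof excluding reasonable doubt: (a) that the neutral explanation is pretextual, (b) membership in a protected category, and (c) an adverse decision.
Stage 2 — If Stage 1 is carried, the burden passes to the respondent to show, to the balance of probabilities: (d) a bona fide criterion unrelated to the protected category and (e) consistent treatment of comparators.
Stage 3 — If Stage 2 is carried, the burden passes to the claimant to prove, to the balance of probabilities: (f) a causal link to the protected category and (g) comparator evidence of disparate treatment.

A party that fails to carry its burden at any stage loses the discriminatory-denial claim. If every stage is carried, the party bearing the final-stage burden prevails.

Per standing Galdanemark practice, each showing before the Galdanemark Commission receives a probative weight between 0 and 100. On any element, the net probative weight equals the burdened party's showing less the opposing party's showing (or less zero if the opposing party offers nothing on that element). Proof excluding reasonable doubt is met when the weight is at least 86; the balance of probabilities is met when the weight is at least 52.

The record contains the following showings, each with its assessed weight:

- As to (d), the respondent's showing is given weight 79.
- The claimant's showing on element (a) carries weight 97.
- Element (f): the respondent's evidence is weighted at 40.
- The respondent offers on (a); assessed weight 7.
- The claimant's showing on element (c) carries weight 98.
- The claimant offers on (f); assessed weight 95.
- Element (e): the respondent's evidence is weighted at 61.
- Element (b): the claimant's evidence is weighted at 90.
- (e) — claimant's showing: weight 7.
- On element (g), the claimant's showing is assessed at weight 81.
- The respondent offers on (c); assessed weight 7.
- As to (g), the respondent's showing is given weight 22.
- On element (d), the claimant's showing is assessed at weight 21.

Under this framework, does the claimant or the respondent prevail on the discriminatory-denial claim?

Stage 1 — burden on claimant; standard: proof excluding reasonable doubt (weight is at least 86).
    (a): 97 − 7 = 90 ≥ 86 [met]
    (b): 90 ≥ 86 [met]
    (c): 98 − 7 = 91 ≥ 86 [met]
  The claimant carries Stage 1; the respondent now bears the burden.
Stage 2 — burden on respondent; standard: the balance of probabilities (weight is at least 52).
    (d): 79 − 21 = 58 ≥ 52 [met]
    (e): 61 − 7 = 54 ≥ 52 [met]
  Stage 2 is satisfied; the onus moves to the claimant.
Stage 3 — burden on claimant; standard: the balance of probabilities (weight is at least 52).
    (f): 95 − 40 = 55 ≥ 52 [met]
    (g): 81 − 22 = 59 ≥ 52 [met]
  All elements met at the final stage.
Every stage carried; the claimant prevails.

claimant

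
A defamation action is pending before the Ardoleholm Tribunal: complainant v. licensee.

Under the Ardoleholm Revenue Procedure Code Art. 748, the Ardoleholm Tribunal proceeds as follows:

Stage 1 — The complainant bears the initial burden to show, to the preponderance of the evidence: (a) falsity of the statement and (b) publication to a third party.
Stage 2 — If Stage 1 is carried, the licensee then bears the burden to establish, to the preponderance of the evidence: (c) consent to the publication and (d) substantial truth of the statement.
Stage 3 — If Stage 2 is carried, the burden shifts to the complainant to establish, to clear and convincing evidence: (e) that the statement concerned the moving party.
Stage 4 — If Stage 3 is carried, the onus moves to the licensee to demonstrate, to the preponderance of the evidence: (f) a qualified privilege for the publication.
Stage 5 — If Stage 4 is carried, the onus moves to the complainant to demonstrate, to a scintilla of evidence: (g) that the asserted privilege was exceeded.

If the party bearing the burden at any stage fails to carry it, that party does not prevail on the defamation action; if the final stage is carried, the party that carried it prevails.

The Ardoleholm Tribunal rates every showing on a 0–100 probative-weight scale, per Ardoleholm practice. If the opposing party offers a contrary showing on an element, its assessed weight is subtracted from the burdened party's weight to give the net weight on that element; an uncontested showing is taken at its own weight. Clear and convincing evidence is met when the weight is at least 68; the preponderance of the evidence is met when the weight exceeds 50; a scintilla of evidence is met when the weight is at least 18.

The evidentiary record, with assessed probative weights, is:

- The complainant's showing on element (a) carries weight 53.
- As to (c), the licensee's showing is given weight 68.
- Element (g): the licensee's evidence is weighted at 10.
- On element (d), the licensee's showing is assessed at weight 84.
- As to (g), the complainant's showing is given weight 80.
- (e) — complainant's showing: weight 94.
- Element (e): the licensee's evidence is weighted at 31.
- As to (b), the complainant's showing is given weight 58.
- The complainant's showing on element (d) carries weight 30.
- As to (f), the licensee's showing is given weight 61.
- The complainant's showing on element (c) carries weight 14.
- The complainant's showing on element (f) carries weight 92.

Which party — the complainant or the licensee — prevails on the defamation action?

Stage 1 — burden on complainant; standard: the preponderance of the evidence (weight exceeds 50).
    (a): 53 > 50 [met]
    (b): 58 > 50 [met]
  All elements met. The burden passes to the licensee.
Stage 2 — burden on licensee; standard: the preponderance of the evidence (weight exceeds 50).
    (c): 68 − 14 = 54 > 50 [met]
    (d): 84 − 30 = 54 > 50 [met]
  Stage 2 carried; the burden shifts to the complainant.
Stage 3 — burden on complainant; standard: clear and convincing evidence (weight is at least 68).
    (e): 94 − 31 = 63 < 68 [not met]
  Stage 3 not carried; the complainant fails its burden.
So the licensee prevails.

licensee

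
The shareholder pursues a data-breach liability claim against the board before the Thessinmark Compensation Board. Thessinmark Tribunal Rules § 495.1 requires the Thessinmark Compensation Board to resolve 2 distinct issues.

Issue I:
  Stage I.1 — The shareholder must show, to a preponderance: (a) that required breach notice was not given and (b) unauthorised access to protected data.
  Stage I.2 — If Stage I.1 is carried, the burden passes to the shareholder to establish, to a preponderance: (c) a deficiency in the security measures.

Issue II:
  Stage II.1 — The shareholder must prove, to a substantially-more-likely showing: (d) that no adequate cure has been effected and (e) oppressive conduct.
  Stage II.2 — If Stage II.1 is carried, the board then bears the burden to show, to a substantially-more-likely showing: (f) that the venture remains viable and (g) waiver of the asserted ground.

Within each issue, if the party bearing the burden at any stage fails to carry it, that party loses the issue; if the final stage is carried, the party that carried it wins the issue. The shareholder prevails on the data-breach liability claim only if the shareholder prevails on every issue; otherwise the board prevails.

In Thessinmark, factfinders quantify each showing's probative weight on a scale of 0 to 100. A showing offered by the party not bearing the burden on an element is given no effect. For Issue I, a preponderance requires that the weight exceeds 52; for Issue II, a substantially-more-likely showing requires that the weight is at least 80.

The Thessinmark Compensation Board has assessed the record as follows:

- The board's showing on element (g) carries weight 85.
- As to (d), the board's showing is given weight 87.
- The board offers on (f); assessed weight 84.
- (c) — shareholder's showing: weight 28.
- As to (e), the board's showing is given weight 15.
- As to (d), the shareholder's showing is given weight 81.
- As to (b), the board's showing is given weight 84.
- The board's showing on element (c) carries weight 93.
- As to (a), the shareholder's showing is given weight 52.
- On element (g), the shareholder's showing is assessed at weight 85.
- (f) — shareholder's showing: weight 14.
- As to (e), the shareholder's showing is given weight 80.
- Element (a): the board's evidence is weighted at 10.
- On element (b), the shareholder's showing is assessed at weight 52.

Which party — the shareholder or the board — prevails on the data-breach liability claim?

board

— Issue I —
At Stage I.1 the shareholder must meet a preponderance (weight exceeds 52): on (a) the weight is 52 (the board's 10 is given no effect), ≤ 52, so (a) does not meet the standard; on (b) the weight is 52 (the board's 84 is given no effect), ≤ 52, so (b) does not meet the standard.
  Not every element is met, so the shareholder fails to carry Stage I.1.
The board prevails on this issue.
— Issue II —
Stage II.1 (shareholder, a substantially-more-likely showing, weight is at least 80): (d) 81 (board's 87 disregarded) ≥ 80 — meets; (e) 80 (board's 15 disregarded) ≥ 80 — meets.
  The shareholder carries Stage II.1; the board now bears the burden.
Stage II.2 (board, a substantially-more-likely showing, weight is at least 80): (f) 84 (shareholder's 14 disregarded) ≥ 80 — meets; (g) 85 (shareholder's 85 disregarded) ≥ 80 — meets.
  Stage II.2 carried; the final stage is satisfied.
With every stage satisfied, the board prevails on this issue.
Per-issue: Issue I → board; Issue II → board. The shareholder must prevail on every issue; overall, the board prevails.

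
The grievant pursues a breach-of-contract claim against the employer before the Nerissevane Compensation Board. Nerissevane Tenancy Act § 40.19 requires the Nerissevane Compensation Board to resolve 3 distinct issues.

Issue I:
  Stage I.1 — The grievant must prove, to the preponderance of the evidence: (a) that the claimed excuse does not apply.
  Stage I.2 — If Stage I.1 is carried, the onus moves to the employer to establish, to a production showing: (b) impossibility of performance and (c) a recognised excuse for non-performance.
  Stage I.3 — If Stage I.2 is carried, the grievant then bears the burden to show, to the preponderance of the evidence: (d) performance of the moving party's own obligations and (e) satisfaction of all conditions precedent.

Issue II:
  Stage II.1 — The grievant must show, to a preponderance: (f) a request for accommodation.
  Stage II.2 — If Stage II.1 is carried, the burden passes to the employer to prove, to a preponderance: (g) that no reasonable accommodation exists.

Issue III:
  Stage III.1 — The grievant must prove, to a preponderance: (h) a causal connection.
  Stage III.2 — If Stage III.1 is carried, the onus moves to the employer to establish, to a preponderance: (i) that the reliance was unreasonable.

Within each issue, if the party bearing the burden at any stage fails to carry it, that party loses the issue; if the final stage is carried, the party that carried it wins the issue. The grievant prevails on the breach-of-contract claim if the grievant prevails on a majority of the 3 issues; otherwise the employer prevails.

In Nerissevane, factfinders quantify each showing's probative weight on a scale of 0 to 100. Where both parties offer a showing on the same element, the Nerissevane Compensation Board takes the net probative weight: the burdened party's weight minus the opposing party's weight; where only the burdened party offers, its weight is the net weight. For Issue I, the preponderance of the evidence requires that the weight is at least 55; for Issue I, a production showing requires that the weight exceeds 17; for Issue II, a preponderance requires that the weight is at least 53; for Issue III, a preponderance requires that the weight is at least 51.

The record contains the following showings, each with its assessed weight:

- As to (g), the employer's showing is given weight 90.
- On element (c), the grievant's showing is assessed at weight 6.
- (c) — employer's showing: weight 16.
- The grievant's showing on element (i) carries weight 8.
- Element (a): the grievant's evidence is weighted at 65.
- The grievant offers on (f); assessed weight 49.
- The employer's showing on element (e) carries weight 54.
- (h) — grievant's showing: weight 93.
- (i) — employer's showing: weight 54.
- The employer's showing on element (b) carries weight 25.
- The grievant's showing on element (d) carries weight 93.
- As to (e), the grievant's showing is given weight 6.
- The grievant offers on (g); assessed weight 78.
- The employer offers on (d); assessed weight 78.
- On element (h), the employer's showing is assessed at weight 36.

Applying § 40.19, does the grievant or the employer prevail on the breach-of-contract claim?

grievant

— Issue I —
Stage I.1 — burden on grievant; standard: the preponderance of the evidence (weight is at least 55).
    (a): 65 ≥ 55 [met]
  Stage I.1 carried; the burden shifts to the employer.
Stage I.2 — burden on employer; standard: a production showing (weight exceeds 17).
    (b): 25 > 17 [met]
    (c): 16 − 6 = 10 ≤ 17 [not met]
  The employer does not carry Stage I.2.
So the grievant prevails on this issue.
— Issue II —
At Stage II.1 the grievant must meet a preponderance (weight is at least 53): on (f) the weight is 49, < 53, so (f) does not meet the standard.
  The grievant does not carry Stage II.1.
So the employer prevails on this issue.
— Issue III —
Stage III.1 — burden on grievant; standard: a preponderance (weight is at least 51).
    (h): 93 − 36 = 57 ≥ 51 [met]
  Stage III.1 is satisfied; the onus moves to the employer.
Stage III.2 — burden on employer; standard: a preponderance (weight is at least 51).
    (i): 54 − 8 = 46 < 51 [not met]
  Stage III.2 not carried; the employer fails its burden.
The analysis ends at Stage III.2; the grievant prevails on this issue.
Per-issue: Issue I → grievant; Issue II → employer; Issue III → grievant. The grievant must prevail on a majority of issues; overall, the grievant prevails.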